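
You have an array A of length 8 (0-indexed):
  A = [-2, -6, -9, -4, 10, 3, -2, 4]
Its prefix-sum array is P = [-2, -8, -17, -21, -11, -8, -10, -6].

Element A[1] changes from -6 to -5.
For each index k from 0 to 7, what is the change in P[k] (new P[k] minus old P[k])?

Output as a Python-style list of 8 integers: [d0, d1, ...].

Answer: [0, 1, 1, 1, 1, 1, 1, 1]

Derivation:
Element change: A[1] -6 -> -5, delta = 1
For k < 1: P[k] unchanged, delta_P[k] = 0
For k >= 1: P[k] shifts by exactly 1
Delta array: [0, 1, 1, 1, 1, 1, 1, 1]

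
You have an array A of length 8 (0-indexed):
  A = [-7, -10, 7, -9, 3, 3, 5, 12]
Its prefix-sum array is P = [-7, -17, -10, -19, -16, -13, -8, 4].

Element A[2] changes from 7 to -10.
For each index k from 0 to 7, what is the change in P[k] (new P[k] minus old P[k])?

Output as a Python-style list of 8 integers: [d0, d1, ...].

Answer: [0, 0, -17, -17, -17, -17, -17, -17]

Derivation:
Element change: A[2] 7 -> -10, delta = -17
For k < 2: P[k] unchanged, delta_P[k] = 0
For k >= 2: P[k] shifts by exactly -17
Delta array: [0, 0, -17, -17, -17, -17, -17, -17]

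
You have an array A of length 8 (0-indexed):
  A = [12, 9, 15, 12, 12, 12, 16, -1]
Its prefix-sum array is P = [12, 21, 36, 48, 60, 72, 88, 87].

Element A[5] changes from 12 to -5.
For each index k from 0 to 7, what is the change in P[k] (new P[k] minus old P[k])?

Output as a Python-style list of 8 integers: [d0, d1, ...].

Element change: A[5] 12 -> -5, delta = -17
For k < 5: P[k] unchanged, delta_P[k] = 0
For k >= 5: P[k] shifts by exactly -17
Delta array: [0, 0, 0, 0, 0, -17, -17, -17]

Answer: [0, 0, 0, 0, 0, -17, -17, -17]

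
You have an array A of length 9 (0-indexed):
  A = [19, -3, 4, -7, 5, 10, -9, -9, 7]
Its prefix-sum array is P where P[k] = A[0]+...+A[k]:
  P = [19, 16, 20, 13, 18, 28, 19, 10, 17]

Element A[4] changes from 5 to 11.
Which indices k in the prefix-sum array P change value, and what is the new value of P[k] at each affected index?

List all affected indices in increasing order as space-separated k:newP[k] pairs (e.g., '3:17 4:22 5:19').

Answer: 4:24 5:34 6:25 7:16 8:23

Derivation:
P[k] = A[0] + ... + A[k]
P[k] includes A[4] iff k >= 4
Affected indices: 4, 5, ..., 8; delta = 6
  P[4]: 18 + 6 = 24
  P[5]: 28 + 6 = 34
  P[6]: 19 + 6 = 25
  P[7]: 10 + 6 = 16
  P[8]: 17 + 6 = 23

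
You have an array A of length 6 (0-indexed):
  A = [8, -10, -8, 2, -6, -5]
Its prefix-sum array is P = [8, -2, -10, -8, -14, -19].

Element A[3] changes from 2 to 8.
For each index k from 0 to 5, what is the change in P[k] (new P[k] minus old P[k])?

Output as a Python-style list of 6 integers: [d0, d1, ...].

Answer: [0, 0, 0, 6, 6, 6]

Derivation:
Element change: A[3] 2 -> 8, delta = 6
For k < 3: P[k] unchanged, delta_P[k] = 0
For k >= 3: P[k] shifts by exactly 6
Delta array: [0, 0, 0, 6, 6, 6]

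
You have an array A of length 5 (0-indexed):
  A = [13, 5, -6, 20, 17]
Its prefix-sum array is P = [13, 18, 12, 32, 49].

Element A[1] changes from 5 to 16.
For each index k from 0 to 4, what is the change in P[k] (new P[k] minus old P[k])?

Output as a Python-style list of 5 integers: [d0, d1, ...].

Answer: [0, 11, 11, 11, 11]

Derivation:
Element change: A[1] 5 -> 16, delta = 11
For k < 1: P[k] unchanged, delta_P[k] = 0
For k >= 1: P[k] shifts by exactly 11
Delta array: [0, 11, 11, 11, 11]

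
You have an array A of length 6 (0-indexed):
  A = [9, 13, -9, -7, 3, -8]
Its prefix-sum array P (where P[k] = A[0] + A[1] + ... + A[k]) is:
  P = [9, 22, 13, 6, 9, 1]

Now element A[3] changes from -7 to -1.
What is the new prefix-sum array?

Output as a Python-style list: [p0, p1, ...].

Change: A[3] -7 -> -1, delta = 6
P[k] for k < 3: unchanged (A[3] not included)
P[k] for k >= 3: shift by delta = 6
  P[0] = 9 + 0 = 9
  P[1] = 22 + 0 = 22
  P[2] = 13 + 0 = 13
  P[3] = 6 + 6 = 12
  P[4] = 9 + 6 = 15
  P[5] = 1 + 6 = 7

Answer: [9, 22, 13, 12, 15, 7]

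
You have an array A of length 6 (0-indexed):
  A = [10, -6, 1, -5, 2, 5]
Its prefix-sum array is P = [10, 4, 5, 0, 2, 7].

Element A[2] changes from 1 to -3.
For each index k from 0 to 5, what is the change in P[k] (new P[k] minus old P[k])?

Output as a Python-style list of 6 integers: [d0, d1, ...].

Answer: [0, 0, -4, -4, -4, -4]

Derivation:
Element change: A[2] 1 -> -3, delta = -4
For k < 2: P[k] unchanged, delta_P[k] = 0
For k >= 2: P[k] shifts by exactly -4
Delta array: [0, 0, -4, -4, -4, -4]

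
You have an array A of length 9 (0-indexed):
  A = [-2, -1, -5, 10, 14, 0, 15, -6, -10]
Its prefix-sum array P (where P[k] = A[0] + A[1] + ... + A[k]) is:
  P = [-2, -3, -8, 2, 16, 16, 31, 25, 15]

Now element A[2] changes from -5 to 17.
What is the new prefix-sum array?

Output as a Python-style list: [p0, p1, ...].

Change: A[2] -5 -> 17, delta = 22
P[k] for k < 2: unchanged (A[2] not included)
P[k] for k >= 2: shift by delta = 22
  P[0] = -2 + 0 = -2
  P[1] = -3 + 0 = -3
  P[2] = -8 + 22 = 14
  P[3] = 2 + 22 = 24
  P[4] = 16 + 22 = 38
  P[5] = 16 + 22 = 38
  P[6] = 31 + 22 = 53
  P[7] = 25 + 22 = 47
  P[8] = 15 + 22 = 37

Answer: [-2, -3, 14, 24, 38, 38, 53, 47, 37]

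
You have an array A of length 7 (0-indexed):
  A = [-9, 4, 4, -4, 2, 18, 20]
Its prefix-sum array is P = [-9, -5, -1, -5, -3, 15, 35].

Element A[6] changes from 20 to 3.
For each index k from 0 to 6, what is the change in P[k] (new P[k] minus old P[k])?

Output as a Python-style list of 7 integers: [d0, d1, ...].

Element change: A[6] 20 -> 3, delta = -17
For k < 6: P[k] unchanged, delta_P[k] = 0
For k >= 6: P[k] shifts by exactly -17
Delta array: [0, 0, 0, 0, 0, 0, -17]

Answer: [0, 0, 0, 0, 0, 0, -17]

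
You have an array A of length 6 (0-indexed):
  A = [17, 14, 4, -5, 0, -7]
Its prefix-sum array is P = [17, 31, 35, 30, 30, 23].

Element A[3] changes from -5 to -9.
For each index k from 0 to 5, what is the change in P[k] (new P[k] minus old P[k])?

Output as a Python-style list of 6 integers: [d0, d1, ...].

Answer: [0, 0, 0, -4, -4, -4]

Derivation:
Element change: A[3] -5 -> -9, delta = -4
For k < 3: P[k] unchanged, delta_P[k] = 0
For k >= 3: P[k] shifts by exactly -4
Delta array: [0, 0, 0, -4, -4, -4]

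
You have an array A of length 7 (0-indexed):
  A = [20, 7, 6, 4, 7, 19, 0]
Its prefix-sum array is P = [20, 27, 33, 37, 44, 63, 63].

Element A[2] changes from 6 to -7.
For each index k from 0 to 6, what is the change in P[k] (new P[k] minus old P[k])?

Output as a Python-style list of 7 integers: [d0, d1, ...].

Answer: [0, 0, -13, -13, -13, -13, -13]

Derivation:
Element change: A[2] 6 -> -7, delta = -13
For k < 2: P[k] unchanged, delta_P[k] = 0
For k >= 2: P[k] shifts by exactly -13
Delta array: [0, 0, -13, -13, -13, -13, -13]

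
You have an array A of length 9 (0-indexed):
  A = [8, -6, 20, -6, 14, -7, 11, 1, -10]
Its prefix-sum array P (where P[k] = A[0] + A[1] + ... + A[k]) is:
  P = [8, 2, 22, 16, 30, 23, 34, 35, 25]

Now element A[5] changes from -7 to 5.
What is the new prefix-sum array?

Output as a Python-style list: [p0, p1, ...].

Change: A[5] -7 -> 5, delta = 12
P[k] for k < 5: unchanged (A[5] not included)
P[k] for k >= 5: shift by delta = 12
  P[0] = 8 + 0 = 8
  P[1] = 2 + 0 = 2
  P[2] = 22 + 0 = 22
  P[3] = 16 + 0 = 16
  P[4] = 30 + 0 = 30
  P[5] = 23 + 12 = 35
  P[6] = 34 + 12 = 46
  P[7] = 35 + 12 = 47
  P[8] = 25 + 12 = 37

Answer: [8, 2, 22, 16, 30, 35, 46, 47, 37]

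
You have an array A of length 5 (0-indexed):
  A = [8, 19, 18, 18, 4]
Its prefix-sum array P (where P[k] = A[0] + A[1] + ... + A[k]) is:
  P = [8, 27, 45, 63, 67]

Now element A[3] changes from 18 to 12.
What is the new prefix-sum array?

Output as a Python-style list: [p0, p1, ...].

Change: A[3] 18 -> 12, delta = -6
P[k] for k < 3: unchanged (A[3] not included)
P[k] for k >= 3: shift by delta = -6
  P[0] = 8 + 0 = 8
  P[1] = 27 + 0 = 27
  P[2] = 45 + 0 = 45
  P[3] = 63 + -6 = 57
  P[4] = 67 + -6 = 61

Answer: [8, 27, 45, 57, 61]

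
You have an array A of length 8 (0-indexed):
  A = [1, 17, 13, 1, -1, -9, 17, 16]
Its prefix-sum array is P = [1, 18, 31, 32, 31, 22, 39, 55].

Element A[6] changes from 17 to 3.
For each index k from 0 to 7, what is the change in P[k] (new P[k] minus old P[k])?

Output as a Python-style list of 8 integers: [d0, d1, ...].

Element change: A[6] 17 -> 3, delta = -14
For k < 6: P[k] unchanged, delta_P[k] = 0
For k >= 6: P[k] shifts by exactly -14
Delta array: [0, 0, 0, 0, 0, 0, -14, -14]

Answer: [0, 0, 0, 0, 0, 0, -14, -14]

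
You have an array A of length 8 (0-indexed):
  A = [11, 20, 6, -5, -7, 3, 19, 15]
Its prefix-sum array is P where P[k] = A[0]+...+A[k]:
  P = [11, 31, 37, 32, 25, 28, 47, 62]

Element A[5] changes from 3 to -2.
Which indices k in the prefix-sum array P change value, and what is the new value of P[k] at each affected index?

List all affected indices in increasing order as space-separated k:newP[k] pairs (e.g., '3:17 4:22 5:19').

P[k] = A[0] + ... + A[k]
P[k] includes A[5] iff k >= 5
Affected indices: 5, 6, ..., 7; delta = -5
  P[5]: 28 + -5 = 23
  P[6]: 47 + -5 = 42
  P[7]: 62 + -5 = 57

Answer: 5:23 6:42 7:57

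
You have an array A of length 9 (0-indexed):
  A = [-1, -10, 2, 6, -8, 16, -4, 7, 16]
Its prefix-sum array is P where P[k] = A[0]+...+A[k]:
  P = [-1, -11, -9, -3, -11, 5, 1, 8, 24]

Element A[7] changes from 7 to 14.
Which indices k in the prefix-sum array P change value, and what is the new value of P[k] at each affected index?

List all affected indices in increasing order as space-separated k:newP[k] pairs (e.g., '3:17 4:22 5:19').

P[k] = A[0] + ... + A[k]
P[k] includes A[7] iff k >= 7
Affected indices: 7, 8, ..., 8; delta = 7
  P[7]: 8 + 7 = 15
  P[8]: 24 + 7 = 31

Answer: 7:15 8:31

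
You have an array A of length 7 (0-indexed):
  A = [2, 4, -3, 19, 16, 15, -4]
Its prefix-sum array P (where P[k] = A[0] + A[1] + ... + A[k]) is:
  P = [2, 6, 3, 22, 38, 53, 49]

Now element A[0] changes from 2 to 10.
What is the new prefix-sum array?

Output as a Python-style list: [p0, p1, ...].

Answer: [10, 14, 11, 30, 46, 61, 57]

Derivation:
Change: A[0] 2 -> 10, delta = 8
P[k] for k < 0: unchanged (A[0] not included)
P[k] for k >= 0: shift by delta = 8
  P[0] = 2 + 8 = 10
  P[1] = 6 + 8 = 14
  P[2] = 3 + 8 = 11
  P[3] = 22 + 8 = 30
  P[4] = 38 + 8 = 46
  P[5] = 53 + 8 = 61
  P[6] = 49 + 8 = 57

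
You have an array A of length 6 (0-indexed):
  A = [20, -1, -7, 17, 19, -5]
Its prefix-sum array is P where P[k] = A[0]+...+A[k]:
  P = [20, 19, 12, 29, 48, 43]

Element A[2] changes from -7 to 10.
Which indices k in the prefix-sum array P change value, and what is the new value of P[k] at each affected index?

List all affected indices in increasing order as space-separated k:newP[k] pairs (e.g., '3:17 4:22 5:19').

P[k] = A[0] + ... + A[k]
P[k] includes A[2] iff k >= 2
Affected indices: 2, 3, ..., 5; delta = 17
  P[2]: 12 + 17 = 29
  P[3]: 29 + 17 = 46
  P[4]: 48 + 17 = 65
  P[5]: 43 + 17 = 60

Answer: 2:29 3:46 4:65 5:60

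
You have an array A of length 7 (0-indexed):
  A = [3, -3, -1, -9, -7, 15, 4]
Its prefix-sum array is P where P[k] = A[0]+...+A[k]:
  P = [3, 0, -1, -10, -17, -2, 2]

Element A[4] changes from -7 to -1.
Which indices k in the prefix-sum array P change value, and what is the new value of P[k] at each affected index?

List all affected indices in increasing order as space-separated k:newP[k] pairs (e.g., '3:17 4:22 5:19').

Answer: 4:-11 5:4 6:8

Derivation:
P[k] = A[0] + ... + A[k]
P[k] includes A[4] iff k >= 4
Affected indices: 4, 5, ..., 6; delta = 6
  P[4]: -17 + 6 = -11
  P[5]: -2 + 6 = 4
  P[6]: 2 + 6 = 8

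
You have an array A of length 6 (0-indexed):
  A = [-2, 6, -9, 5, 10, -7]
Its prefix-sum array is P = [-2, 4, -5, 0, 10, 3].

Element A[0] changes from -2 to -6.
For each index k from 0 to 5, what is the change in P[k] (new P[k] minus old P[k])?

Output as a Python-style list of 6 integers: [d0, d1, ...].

Answer: [-4, -4, -4, -4, -4, -4]

Derivation:
Element change: A[0] -2 -> -6, delta = -4
For k < 0: P[k] unchanged, delta_P[k] = 0
For k >= 0: P[k] shifts by exactly -4
Delta array: [-4, -4, -4, -4, -4, -4]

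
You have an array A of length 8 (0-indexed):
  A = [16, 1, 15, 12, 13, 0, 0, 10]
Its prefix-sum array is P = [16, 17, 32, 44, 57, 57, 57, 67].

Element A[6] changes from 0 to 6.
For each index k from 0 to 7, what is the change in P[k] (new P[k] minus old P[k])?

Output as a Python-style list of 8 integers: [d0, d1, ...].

Element change: A[6] 0 -> 6, delta = 6
For k < 6: P[k] unchanged, delta_P[k] = 0
For k >= 6: P[k] shifts by exactly 6
Delta array: [0, 0, 0, 0, 0, 0, 6, 6]

Answer: [0, 0, 0, 0, 0, 0, 6, 6]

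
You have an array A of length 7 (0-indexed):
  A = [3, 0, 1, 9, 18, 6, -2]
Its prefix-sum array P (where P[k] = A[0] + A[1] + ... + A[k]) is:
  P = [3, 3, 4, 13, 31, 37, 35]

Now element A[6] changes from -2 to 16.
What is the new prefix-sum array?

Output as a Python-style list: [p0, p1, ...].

Change: A[6] -2 -> 16, delta = 18
P[k] for k < 6: unchanged (A[6] not included)
P[k] for k >= 6: shift by delta = 18
  P[0] = 3 + 0 = 3
  P[1] = 3 + 0 = 3
  P[2] = 4 + 0 = 4
  P[3] = 13 + 0 = 13
  P[4] = 31 + 0 = 31
  P[5] = 37 + 0 = 37
  P[6] = 35 + 18 = 53

Answer: [3, 3, 4, 13, 31, 37, 53]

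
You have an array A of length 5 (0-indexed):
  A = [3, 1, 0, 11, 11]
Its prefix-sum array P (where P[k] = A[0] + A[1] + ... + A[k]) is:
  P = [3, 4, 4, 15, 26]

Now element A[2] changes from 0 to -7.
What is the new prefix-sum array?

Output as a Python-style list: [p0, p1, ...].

Change: A[2] 0 -> -7, delta = -7
P[k] for k < 2: unchanged (A[2] not included)
P[k] for k >= 2: shift by delta = -7
  P[0] = 3 + 0 = 3
  P[1] = 4 + 0 = 4
  P[2] = 4 + -7 = -3
  P[3] = 15 + -7 = 8
  P[4] = 26 + -7 = 19

Answer: [3, 4, -3, 8, 19]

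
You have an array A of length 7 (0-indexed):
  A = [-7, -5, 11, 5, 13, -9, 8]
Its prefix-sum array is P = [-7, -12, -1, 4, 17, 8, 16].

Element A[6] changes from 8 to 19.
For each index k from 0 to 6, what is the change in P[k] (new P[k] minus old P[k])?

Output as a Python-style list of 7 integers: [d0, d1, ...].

Answer: [0, 0, 0, 0, 0, 0, 11]

Derivation:
Element change: A[6] 8 -> 19, delta = 11
For k < 6: P[k] unchanged, delta_P[k] = 0
For k >= 6: P[k] shifts by exactly 11
Delta array: [0, 0, 0, 0, 0, 0, 11]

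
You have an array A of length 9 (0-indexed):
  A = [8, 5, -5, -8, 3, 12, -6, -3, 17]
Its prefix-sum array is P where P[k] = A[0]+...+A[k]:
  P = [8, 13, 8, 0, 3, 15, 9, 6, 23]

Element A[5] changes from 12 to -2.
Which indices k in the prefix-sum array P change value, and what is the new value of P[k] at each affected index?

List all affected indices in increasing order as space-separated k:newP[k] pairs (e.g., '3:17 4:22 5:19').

P[k] = A[0] + ... + A[k]
P[k] includes A[5] iff k >= 5
Affected indices: 5, 6, ..., 8; delta = -14
  P[5]: 15 + -14 = 1
  P[6]: 9 + -14 = -5
  P[7]: 6 + -14 = -8
  P[8]: 23 + -14 = 9

Answer: 5:1 6:-5 7:-8 8:9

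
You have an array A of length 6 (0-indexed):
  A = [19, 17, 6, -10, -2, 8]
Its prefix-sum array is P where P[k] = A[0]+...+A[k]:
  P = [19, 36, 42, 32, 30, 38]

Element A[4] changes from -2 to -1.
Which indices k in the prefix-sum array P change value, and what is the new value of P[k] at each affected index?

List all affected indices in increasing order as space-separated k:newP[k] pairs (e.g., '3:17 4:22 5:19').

P[k] = A[0] + ... + A[k]
P[k] includes A[4] iff k >= 4
Affected indices: 4, 5, ..., 5; delta = 1
  P[4]: 30 + 1 = 31
  P[5]: 38 + 1 = 39

Answer: 4:31 5:39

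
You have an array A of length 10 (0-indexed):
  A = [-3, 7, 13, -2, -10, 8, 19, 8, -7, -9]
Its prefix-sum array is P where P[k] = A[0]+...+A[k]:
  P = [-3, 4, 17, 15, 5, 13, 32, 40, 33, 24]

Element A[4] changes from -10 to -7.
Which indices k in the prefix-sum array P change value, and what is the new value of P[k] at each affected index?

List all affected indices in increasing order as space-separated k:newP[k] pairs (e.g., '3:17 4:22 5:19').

Answer: 4:8 5:16 6:35 7:43 8:36 9:27

Derivation:
P[k] = A[0] + ... + A[k]
P[k] includes A[4] iff k >= 4
Affected indices: 4, 5, ..., 9; delta = 3
  P[4]: 5 + 3 = 8
  P[5]: 13 + 3 = 16
  P[6]: 32 + 3 = 35
  P[7]: 40 + 3 = 43
  P[8]: 33 + 3 = 36
  P[9]: 24 + 3 = 27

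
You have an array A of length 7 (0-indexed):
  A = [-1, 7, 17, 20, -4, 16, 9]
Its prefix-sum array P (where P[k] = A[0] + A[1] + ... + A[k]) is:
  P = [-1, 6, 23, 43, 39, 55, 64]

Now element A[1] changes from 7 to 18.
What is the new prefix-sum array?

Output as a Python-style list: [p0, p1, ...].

Answer: [-1, 17, 34, 54, 50, 66, 75]

Derivation:
Change: A[1] 7 -> 18, delta = 11
P[k] for k < 1: unchanged (A[1] not included)
P[k] for k >= 1: shift by delta = 11
  P[0] = -1 + 0 = -1
  P[1] = 6 + 11 = 17
  P[2] = 23 + 11 = 34
  P[3] = 43 + 11 = 54
  P[4] = 39 + 11 = 50
  P[5] = 55 + 11 = 66
  P[6] = 64 + 11 = 75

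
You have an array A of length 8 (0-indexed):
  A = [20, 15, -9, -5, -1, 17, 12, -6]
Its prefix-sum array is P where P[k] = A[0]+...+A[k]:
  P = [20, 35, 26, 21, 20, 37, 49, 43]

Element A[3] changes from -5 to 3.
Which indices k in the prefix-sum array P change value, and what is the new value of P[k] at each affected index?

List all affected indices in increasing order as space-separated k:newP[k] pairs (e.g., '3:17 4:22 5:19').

P[k] = A[0] + ... + A[k]
P[k] includes A[3] iff k >= 3
Affected indices: 3, 4, ..., 7; delta = 8
  P[3]: 21 + 8 = 29
  P[4]: 20 + 8 = 28
  P[5]: 37 + 8 = 45
  P[6]: 49 + 8 = 57
  P[7]: 43 + 8 = 51

Answer: 3:29 4:28 5:45 6:57 7:51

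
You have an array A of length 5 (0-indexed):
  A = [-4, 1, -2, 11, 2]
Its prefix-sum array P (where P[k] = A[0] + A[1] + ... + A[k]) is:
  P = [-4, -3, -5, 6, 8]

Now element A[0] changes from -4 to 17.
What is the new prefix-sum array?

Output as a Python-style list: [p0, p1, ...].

Change: A[0] -4 -> 17, delta = 21
P[k] for k < 0: unchanged (A[0] not included)
P[k] for k >= 0: shift by delta = 21
  P[0] = -4 + 21 = 17
  P[1] = -3 + 21 = 18
  P[2] = -5 + 21 = 16
  P[3] = 6 + 21 = 27
  P[4] = 8 + 21 = 29

Answer: [17, 18, 16, 27, 29]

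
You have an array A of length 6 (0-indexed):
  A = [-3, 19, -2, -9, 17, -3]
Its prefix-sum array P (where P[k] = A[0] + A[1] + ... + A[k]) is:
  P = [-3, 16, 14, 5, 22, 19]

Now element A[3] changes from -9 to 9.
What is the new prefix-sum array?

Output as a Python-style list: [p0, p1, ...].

Answer: [-3, 16, 14, 23, 40, 37]

Derivation:
Change: A[3] -9 -> 9, delta = 18
P[k] for k < 3: unchanged (A[3] not included)
P[k] for k >= 3: shift by delta = 18
  P[0] = -3 + 0 = -3
  P[1] = 16 + 0 = 16
  P[2] = 14 + 0 = 14
  P[3] = 5 + 18 = 23
  P[4] = 22 + 18 = 40
  P[5] = 19 + 18 = 37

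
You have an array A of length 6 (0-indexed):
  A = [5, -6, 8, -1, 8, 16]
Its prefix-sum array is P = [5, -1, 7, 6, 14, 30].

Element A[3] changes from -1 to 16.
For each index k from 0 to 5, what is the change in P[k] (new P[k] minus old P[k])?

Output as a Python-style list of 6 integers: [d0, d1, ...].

Element change: A[3] -1 -> 16, delta = 17
For k < 3: P[k] unchanged, delta_P[k] = 0
For k >= 3: P[k] shifts by exactly 17
Delta array: [0, 0, 0, 17, 17, 17]

Answer: [0, 0, 0, 17, 17, 17]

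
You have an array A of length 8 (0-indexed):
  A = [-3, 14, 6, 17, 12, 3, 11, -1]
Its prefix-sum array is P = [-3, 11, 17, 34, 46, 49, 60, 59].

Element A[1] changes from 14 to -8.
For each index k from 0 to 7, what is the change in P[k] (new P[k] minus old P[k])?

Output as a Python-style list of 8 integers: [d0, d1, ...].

Element change: A[1] 14 -> -8, delta = -22
For k < 1: P[k] unchanged, delta_P[k] = 0
For k >= 1: P[k] shifts by exactly -22
Delta array: [0, -22, -22, -22, -22, -22, -22, -22]

Answer: [0, -22, -22, -22, -22, -22, -22, -22]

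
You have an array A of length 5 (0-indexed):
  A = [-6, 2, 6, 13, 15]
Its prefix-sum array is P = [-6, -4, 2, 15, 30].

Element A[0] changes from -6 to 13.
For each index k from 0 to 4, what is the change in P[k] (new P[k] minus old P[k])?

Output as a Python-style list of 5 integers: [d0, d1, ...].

Element change: A[0] -6 -> 13, delta = 19
For k < 0: P[k] unchanged, delta_P[k] = 0
For k >= 0: P[k] shifts by exactly 19
Delta array: [19, 19, 19, 19, 19]

Answer: [19, 19, 19, 19, 19]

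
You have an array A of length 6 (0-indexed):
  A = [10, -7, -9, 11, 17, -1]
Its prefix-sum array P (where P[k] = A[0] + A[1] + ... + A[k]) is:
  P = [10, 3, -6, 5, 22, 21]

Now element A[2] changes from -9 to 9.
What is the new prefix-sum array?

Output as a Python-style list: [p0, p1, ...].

Answer: [10, 3, 12, 23, 40, 39]

Derivation:
Change: A[2] -9 -> 9, delta = 18
P[k] for k < 2: unchanged (A[2] not included)
P[k] for k >= 2: shift by delta = 18
  P[0] = 10 + 0 = 10
  P[1] = 3 + 0 = 3
  P[2] = -6 + 18 = 12
  P[3] = 5 + 18 = 23
  P[4] = 22 + 18 = 40
  P[5] = 21 + 18 = 39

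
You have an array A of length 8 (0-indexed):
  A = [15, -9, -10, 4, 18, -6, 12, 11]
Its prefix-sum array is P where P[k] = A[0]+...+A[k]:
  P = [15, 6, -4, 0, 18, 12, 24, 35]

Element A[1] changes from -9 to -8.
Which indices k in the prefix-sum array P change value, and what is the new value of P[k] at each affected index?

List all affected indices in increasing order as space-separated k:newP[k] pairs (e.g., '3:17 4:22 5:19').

Answer: 1:7 2:-3 3:1 4:19 5:13 6:25 7:36

Derivation:
P[k] = A[0] + ... + A[k]
P[k] includes A[1] iff k >= 1
Affected indices: 1, 2, ..., 7; delta = 1
  P[1]: 6 + 1 = 7
  P[2]: -4 + 1 = -3
  P[3]: 0 + 1 = 1
  P[4]: 18 + 1 = 19
  P[5]: 12 + 1 = 13
  P[6]: 24 + 1 = 25
  P[7]: 35 + 1 = 36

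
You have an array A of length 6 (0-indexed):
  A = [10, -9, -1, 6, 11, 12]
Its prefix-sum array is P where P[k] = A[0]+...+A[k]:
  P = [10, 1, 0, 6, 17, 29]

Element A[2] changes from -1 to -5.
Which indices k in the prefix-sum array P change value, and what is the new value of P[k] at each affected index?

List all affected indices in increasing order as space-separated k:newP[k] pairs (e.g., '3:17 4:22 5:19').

P[k] = A[0] + ... + A[k]
P[k] includes A[2] iff k >= 2
Affected indices: 2, 3, ..., 5; delta = -4
  P[2]: 0 + -4 = -4
  P[3]: 6 + -4 = 2
  P[4]: 17 + -4 = 13
  P[5]: 29 + -4 = 25

Answer: 2:-4 3:2 4:13 5:25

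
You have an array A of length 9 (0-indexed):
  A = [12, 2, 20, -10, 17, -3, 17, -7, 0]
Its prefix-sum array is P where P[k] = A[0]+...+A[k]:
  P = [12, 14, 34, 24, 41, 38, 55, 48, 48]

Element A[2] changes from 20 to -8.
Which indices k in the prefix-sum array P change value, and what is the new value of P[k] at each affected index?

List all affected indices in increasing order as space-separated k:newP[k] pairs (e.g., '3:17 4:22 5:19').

P[k] = A[0] + ... + A[k]
P[k] includes A[2] iff k >= 2
Affected indices: 2, 3, ..., 8; delta = -28
  P[2]: 34 + -28 = 6
  P[3]: 24 + -28 = -4
  P[4]: 41 + -28 = 13
  P[5]: 38 + -28 = 10
  P[6]: 55 + -28 = 27
  P[7]: 48 + -28 = 20
  P[8]: 48 + -28 = 20

Answer: 2:6 3:-4 4:13 5:10 6:27 7:20 8:20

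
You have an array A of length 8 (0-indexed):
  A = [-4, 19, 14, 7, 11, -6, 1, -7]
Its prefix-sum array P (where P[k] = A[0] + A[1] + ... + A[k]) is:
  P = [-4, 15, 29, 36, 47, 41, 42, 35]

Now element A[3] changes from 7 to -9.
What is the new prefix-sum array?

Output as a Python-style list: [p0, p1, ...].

Answer: [-4, 15, 29, 20, 31, 25, 26, 19]

Derivation:
Change: A[3] 7 -> -9, delta = -16
P[k] for k < 3: unchanged (A[3] not included)
P[k] for k >= 3: shift by delta = -16
  P[0] = -4 + 0 = -4
  P[1] = 15 + 0 = 15
  P[2] = 29 + 0 = 29
  P[3] = 36 + -16 = 20
  P[4] = 47 + -16 = 31
  P[5] = 41 + -16 = 25
  P[6] = 42 + -16 = 26
  P[7] = 35 + -16 = 19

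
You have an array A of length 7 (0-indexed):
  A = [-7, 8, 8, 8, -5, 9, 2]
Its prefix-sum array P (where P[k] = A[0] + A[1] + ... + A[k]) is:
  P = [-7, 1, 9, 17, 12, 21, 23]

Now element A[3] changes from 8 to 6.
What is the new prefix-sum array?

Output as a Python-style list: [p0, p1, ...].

Change: A[3] 8 -> 6, delta = -2
P[k] for k < 3: unchanged (A[3] not included)
P[k] for k >= 3: shift by delta = -2
  P[0] = -7 + 0 = -7
  P[1] = 1 + 0 = 1
  P[2] = 9 + 0 = 9
  P[3] = 17 + -2 = 15
  P[4] = 12 + -2 = 10
  P[5] = 21 + -2 = 19
  P[6] = 23 + -2 = 21

Answer: [-7, 1, 9, 15, 10, 19, 21]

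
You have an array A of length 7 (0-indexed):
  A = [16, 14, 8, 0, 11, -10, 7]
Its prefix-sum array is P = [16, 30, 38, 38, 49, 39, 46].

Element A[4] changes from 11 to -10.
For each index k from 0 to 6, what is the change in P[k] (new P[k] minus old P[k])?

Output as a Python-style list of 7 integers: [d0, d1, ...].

Element change: A[4] 11 -> -10, delta = -21
For k < 4: P[k] unchanged, delta_P[k] = 0
For k >= 4: P[k] shifts by exactly -21
Delta array: [0, 0, 0, 0, -21, -21, -21]

Answer: [0, 0, 0, 0, -21, -21, -21]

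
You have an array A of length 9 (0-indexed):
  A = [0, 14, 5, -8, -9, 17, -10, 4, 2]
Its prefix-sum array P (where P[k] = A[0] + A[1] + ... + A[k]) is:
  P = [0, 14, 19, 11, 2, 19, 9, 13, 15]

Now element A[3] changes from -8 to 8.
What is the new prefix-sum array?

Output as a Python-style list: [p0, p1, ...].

Change: A[3] -8 -> 8, delta = 16
P[k] for k < 3: unchanged (A[3] not included)
P[k] for k >= 3: shift by delta = 16
  P[0] = 0 + 0 = 0
  P[1] = 14 + 0 = 14
  P[2] = 19 + 0 = 19
  P[3] = 11 + 16 = 27
  P[4] = 2 + 16 = 18
  P[5] = 19 + 16 = 35
  P[6] = 9 + 16 = 25
  P[7] = 13 + 16 = 29
  P[8] = 15 + 16 = 31

Answer: [0, 14, 19, 27, 18, 35, 25, 29, 31]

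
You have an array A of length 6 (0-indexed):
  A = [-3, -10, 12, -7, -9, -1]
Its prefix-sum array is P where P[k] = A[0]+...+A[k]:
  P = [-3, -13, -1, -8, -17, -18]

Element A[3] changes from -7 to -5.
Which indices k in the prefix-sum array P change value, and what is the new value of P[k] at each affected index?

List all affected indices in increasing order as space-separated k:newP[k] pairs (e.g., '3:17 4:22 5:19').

P[k] = A[0] + ... + A[k]
P[k] includes A[3] iff k >= 3
Affected indices: 3, 4, ..., 5; delta = 2
  P[3]: -8 + 2 = -6
  P[4]: -17 + 2 = -15
  P[5]: -18 + 2 = -16

Answer: 3:-6 4:-15 5:-16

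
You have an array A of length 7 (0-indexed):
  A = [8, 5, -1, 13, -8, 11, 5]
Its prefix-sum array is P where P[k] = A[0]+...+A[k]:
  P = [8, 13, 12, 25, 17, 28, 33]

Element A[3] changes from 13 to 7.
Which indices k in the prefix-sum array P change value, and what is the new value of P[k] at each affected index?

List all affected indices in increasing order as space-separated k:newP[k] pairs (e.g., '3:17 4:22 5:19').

P[k] = A[0] + ... + A[k]
P[k] includes A[3] iff k >= 3
Affected indices: 3, 4, ..., 6; delta = -6
  P[3]: 25 + -6 = 19
  P[4]: 17 + -6 = 11
  P[5]: 28 + -6 = 22
  P[6]: 33 + -6 = 27

Answer: 3:19 4:11 5:22 6:27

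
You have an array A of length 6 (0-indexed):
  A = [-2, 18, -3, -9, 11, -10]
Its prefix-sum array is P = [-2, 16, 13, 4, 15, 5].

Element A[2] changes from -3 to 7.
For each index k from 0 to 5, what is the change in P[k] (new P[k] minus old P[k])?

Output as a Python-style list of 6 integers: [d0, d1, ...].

Element change: A[2] -3 -> 7, delta = 10
For k < 2: P[k] unchanged, delta_P[k] = 0
For k >= 2: P[k] shifts by exactly 10
Delta array: [0, 0, 10, 10, 10, 10]

Answer: [0, 0, 10, 10, 10, 10]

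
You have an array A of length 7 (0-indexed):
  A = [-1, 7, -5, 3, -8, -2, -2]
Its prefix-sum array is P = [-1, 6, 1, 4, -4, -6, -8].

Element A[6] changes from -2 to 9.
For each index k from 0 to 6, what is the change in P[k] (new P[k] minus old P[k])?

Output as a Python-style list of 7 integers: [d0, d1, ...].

Element change: A[6] -2 -> 9, delta = 11
For k < 6: P[k] unchanged, delta_P[k] = 0
For k >= 6: P[k] shifts by exactly 11
Delta array: [0, 0, 0, 0, 0, 0, 11]

Answer: [0, 0, 0, 0, 0, 0, 11]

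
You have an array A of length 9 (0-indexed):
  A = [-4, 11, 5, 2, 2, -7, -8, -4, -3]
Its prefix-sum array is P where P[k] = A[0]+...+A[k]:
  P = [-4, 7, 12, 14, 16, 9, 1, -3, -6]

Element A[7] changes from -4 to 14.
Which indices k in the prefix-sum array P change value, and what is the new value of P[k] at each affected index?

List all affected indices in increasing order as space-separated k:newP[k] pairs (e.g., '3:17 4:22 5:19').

Answer: 7:15 8:12

Derivation:
P[k] = A[0] + ... + A[k]
P[k] includes A[7] iff k >= 7
Affected indices: 7, 8, ..., 8; delta = 18
  P[7]: -3 + 18 = 15
  P[8]: -6 + 18 = 12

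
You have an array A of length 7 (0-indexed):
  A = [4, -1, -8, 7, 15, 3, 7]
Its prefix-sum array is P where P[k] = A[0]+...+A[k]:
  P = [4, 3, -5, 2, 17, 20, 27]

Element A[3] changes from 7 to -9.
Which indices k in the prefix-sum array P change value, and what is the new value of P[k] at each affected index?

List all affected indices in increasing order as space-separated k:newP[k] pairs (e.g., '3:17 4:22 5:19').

P[k] = A[0] + ... + A[k]
P[k] includes A[3] iff k >= 3
Affected indices: 3, 4, ..., 6; delta = -16
  P[3]: 2 + -16 = -14
  P[4]: 17 + -16 = 1
  P[5]: 20 + -16 = 4
  P[6]: 27 + -16 = 11

Answer: 3:-14 4:1 5:4 6:11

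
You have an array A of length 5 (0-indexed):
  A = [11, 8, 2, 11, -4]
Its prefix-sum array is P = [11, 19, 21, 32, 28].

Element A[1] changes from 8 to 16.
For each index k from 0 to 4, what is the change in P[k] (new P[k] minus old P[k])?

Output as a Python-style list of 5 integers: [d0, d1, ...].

Element change: A[1] 8 -> 16, delta = 8
For k < 1: P[k] unchanged, delta_P[k] = 0
For k >= 1: P[k] shifts by exactly 8
Delta array: [0, 8, 8, 8, 8]

Answer: [0, 8, 8, 8, 8]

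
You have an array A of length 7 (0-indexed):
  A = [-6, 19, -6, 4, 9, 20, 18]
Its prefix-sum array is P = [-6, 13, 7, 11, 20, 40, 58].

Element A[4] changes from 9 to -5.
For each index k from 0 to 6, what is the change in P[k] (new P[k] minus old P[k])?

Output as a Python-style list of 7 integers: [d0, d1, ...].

Element change: A[4] 9 -> -5, delta = -14
For k < 4: P[k] unchanged, delta_P[k] = 0
For k >= 4: P[k] shifts by exactly -14
Delta array: [0, 0, 0, 0, -14, -14, -14]

Answer: [0, 0, 0, 0, -14, -14, -14]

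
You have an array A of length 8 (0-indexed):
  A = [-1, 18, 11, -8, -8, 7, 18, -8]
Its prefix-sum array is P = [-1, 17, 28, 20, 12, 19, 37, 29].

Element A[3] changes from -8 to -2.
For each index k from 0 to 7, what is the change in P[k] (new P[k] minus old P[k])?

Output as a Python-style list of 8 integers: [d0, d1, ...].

Element change: A[3] -8 -> -2, delta = 6
For k < 3: P[k] unchanged, delta_P[k] = 0
For k >= 3: P[k] shifts by exactly 6
Delta array: [0, 0, 0, 6, 6, 6, 6, 6]

Answer: [0, 0, 0, 6, 6, 6, 6, 6]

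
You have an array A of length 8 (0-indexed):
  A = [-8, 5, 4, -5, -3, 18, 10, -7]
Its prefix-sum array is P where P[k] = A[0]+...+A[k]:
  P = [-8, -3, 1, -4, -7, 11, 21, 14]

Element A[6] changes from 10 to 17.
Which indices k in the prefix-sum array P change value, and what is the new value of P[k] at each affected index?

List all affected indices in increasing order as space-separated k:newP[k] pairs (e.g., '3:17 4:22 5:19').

Answer: 6:28 7:21

Derivation:
P[k] = A[0] + ... + A[k]
P[k] includes A[6] iff k >= 6
Affected indices: 6, 7, ..., 7; delta = 7
  P[6]: 21 + 7 = 28
  P[7]: 14 + 7 = 21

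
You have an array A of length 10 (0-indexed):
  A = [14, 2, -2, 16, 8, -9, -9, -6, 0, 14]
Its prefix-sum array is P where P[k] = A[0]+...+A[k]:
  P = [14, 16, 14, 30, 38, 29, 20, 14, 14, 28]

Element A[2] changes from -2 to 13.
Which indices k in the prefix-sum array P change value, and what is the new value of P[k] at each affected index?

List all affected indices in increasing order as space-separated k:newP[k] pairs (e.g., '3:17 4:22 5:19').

Answer: 2:29 3:45 4:53 5:44 6:35 7:29 8:29 9:43

Derivation:
P[k] = A[0] + ... + A[k]
P[k] includes A[2] iff k >= 2
Affected indices: 2, 3, ..., 9; delta = 15
  P[2]: 14 + 15 = 29
  P[3]: 30 + 15 = 45
  P[4]: 38 + 15 = 53
  P[5]: 29 + 15 = 44
  P[6]: 20 + 15 = 35
  P[7]: 14 + 15 = 29
  P[8]: 14 + 15 = 29
  P[9]: 28 + 15 = 43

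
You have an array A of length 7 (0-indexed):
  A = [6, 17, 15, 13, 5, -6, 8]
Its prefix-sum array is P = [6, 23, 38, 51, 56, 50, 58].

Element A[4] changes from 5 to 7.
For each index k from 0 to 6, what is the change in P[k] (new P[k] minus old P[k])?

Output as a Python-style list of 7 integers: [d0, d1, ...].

Element change: A[4] 5 -> 7, delta = 2
For k < 4: P[k] unchanged, delta_P[k] = 0
For k >= 4: P[k] shifts by exactly 2
Delta array: [0, 0, 0, 0, 2, 2, 2]

Answer: [0, 0, 0, 0, 2, 2, 2]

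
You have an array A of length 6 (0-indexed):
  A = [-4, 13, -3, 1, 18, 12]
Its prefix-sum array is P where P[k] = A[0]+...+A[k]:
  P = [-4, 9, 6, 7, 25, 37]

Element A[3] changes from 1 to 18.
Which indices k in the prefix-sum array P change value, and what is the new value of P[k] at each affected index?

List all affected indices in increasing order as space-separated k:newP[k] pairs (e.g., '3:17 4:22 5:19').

P[k] = A[0] + ... + A[k]
P[k] includes A[3] iff k >= 3
Affected indices: 3, 4, ..., 5; delta = 17
  P[3]: 7 + 17 = 24
  P[4]: 25 + 17 = 42
  P[5]: 37 + 17 = 54

Answer: 3:24 4:42 5:54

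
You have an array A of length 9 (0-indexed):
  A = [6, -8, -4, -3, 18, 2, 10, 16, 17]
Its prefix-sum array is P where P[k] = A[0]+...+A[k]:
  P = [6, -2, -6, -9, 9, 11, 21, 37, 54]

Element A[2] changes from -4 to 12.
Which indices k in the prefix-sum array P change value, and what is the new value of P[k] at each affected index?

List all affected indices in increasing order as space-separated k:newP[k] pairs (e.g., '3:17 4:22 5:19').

P[k] = A[0] + ... + A[k]
P[k] includes A[2] iff k >= 2
Affected indices: 2, 3, ..., 8; delta = 16
  P[2]: -6 + 16 = 10
  P[3]: -9 + 16 = 7
  P[4]: 9 + 16 = 25
  P[5]: 11 + 16 = 27
  P[6]: 21 + 16 = 37
  P[7]: 37 + 16 = 53
  P[8]: 54 + 16 = 70

Answer: 2:10 3:7 4:25 5:27 6:37 7:53 8:70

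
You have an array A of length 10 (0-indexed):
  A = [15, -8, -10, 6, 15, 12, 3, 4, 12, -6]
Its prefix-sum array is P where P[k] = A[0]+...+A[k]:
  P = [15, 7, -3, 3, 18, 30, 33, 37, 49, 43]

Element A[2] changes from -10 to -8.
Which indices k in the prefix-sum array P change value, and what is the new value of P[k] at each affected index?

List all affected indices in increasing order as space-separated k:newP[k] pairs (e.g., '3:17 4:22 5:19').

P[k] = A[0] + ... + A[k]
P[k] includes A[2] iff k >= 2
Affected indices: 2, 3, ..., 9; delta = 2
  P[2]: -3 + 2 = -1
  P[3]: 3 + 2 = 5
  P[4]: 18 + 2 = 20
  P[5]: 30 + 2 = 32
  P[6]: 33 + 2 = 35
  P[7]: 37 + 2 = 39
  P[8]: 49 + 2 = 51
  P[9]: 43 + 2 = 45

Answer: 2:-1 3:5 4:20 5:32 6:35 7:39 8:51 9:45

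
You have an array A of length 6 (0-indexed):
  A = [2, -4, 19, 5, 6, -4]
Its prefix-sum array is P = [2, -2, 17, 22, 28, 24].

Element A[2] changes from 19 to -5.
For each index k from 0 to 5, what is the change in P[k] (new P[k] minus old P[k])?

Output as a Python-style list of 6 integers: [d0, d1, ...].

Element change: A[2] 19 -> -5, delta = -24
For k < 2: P[k] unchanged, delta_P[k] = 0
For k >= 2: P[k] shifts by exactly -24
Delta array: [0, 0, -24, -24, -24, -24]

Answer: [0, 0, -24, -24, -24, -24]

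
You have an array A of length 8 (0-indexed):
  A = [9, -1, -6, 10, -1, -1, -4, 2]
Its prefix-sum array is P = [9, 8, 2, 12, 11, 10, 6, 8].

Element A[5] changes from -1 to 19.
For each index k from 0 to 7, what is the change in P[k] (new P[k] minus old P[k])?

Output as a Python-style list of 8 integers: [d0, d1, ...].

Element change: A[5] -1 -> 19, delta = 20
For k < 5: P[k] unchanged, delta_P[k] = 0
For k >= 5: P[k] shifts by exactly 20
Delta array: [0, 0, 0, 0, 0, 20, 20, 20]

Answer: [0, 0, 0, 0, 0, 20, 20, 20]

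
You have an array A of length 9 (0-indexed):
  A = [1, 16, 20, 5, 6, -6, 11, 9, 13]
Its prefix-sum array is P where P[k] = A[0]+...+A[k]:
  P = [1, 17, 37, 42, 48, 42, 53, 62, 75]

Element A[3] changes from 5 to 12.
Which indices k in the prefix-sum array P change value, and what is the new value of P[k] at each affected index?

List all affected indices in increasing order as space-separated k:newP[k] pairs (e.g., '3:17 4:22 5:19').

Answer: 3:49 4:55 5:49 6:60 7:69 8:82

Derivation:
P[k] = A[0] + ... + A[k]
P[k] includes A[3] iff k >= 3
Affected indices: 3, 4, ..., 8; delta = 7
  P[3]: 42 + 7 = 49
  P[4]: 48 + 7 = 55
  P[5]: 42 + 7 = 49
  P[6]: 53 + 7 = 60
  P[7]: 62 + 7 = 69
  P[8]: 75 + 7 = 82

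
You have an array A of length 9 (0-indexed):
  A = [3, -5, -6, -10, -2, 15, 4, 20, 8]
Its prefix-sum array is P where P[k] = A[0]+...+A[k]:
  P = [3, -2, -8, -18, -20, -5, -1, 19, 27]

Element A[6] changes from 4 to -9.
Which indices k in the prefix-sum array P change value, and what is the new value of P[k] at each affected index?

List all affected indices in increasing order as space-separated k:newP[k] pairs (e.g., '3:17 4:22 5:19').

P[k] = A[0] + ... + A[k]
P[k] includes A[6] iff k >= 6
Affected indices: 6, 7, ..., 8; delta = -13
  P[6]: -1 + -13 = -14
  P[7]: 19 + -13 = 6
  P[8]: 27 + -13 = 14

Answer: 6:-14 7:6 8:14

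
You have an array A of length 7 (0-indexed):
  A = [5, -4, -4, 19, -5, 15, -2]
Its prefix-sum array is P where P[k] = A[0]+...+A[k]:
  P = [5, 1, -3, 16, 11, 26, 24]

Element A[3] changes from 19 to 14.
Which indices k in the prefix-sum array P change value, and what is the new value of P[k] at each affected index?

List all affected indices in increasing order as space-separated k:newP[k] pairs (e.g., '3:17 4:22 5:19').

P[k] = A[0] + ... + A[k]
P[k] includes A[3] iff k >= 3
Affected indices: 3, 4, ..., 6; delta = -5
  P[3]: 16 + -5 = 11
  P[4]: 11 + -5 = 6
  P[5]: 26 + -5 = 21
  P[6]: 24 + -5 = 19

Answer: 3:11 4:6 5:21 6:19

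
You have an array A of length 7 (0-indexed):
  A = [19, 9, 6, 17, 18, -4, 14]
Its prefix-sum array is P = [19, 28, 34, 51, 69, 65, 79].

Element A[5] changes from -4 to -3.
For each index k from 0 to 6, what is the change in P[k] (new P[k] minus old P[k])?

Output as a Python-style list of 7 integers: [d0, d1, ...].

Element change: A[5] -4 -> -3, delta = 1
For k < 5: P[k] unchanged, delta_P[k] = 0
For k >= 5: P[k] shifts by exactly 1
Delta array: [0, 0, 0, 0, 0, 1, 1]

Answer: [0, 0, 0, 0, 0, 1, 1]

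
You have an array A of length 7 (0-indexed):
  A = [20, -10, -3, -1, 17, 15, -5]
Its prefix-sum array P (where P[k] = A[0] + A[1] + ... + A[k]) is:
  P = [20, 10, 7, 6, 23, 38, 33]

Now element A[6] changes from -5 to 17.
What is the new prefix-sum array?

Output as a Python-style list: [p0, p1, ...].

Change: A[6] -5 -> 17, delta = 22
P[k] for k < 6: unchanged (A[6] not included)
P[k] for k >= 6: shift by delta = 22
  P[0] = 20 + 0 = 20
  P[1] = 10 + 0 = 10
  P[2] = 7 + 0 = 7
  P[3] = 6 + 0 = 6
  P[4] = 23 + 0 = 23
  P[5] = 38 + 0 = 38
  P[6] = 33 + 22 = 55

Answer: [20, 10, 7, 6, 23, 38, 55]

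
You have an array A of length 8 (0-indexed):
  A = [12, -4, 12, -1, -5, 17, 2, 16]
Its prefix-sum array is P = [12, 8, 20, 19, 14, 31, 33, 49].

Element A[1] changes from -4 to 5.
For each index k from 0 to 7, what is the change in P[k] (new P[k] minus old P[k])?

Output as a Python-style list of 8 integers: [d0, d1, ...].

Element change: A[1] -4 -> 5, delta = 9
For k < 1: P[k] unchanged, delta_P[k] = 0
For k >= 1: P[k] shifts by exactly 9
Delta array: [0, 9, 9, 9, 9, 9, 9, 9]

Answer: [0, 9, 9, 9, 9, 9, 9, 9]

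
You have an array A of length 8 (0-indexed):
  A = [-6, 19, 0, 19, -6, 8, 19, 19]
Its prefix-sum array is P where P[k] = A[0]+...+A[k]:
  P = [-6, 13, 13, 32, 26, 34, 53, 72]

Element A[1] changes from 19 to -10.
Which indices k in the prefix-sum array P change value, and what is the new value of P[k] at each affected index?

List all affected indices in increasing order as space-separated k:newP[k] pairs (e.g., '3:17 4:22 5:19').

Answer: 1:-16 2:-16 3:3 4:-3 5:5 6:24 7:43

Derivation:
P[k] = A[0] + ... + A[k]
P[k] includes A[1] iff k >= 1
Affected indices: 1, 2, ..., 7; delta = -29
  P[1]: 13 + -29 = -16
  P[2]: 13 + -29 = -16
  P[3]: 32 + -29 = 3
  P[4]: 26 + -29 = -3
  P[5]: 34 + -29 = 5
  P[6]: 53 + -29 = 24
  P[7]: 72 + -29 = 43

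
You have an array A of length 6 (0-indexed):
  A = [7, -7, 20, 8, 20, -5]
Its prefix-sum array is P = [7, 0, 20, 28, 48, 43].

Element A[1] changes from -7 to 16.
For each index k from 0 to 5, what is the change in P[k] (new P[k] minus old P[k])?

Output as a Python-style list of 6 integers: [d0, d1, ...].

Element change: A[1] -7 -> 16, delta = 23
For k < 1: P[k] unchanged, delta_P[k] = 0
For k >= 1: P[k] shifts by exactly 23
Delta array: [0, 23, 23, 23, 23, 23]

Answer: [0, 23, 23, 23, 23, 23]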